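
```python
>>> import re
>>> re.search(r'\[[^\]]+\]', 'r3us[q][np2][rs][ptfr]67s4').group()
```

Unlike `match`, `search` isn't anchored — it looks for the pattern anywhere in the string.
The match spans [4:7] → '[q]'.

'[q]'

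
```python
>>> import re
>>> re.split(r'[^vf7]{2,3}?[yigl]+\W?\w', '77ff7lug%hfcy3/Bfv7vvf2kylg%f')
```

['77ff7', 'fcy3/Bfv7vvf', '']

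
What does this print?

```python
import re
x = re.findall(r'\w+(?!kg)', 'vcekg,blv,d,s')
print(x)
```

Because the assertion is negative and zero-width, positions next to the forbidden text are skipped.
Matches: at [0:5] → 'vcekg'; at [6:9] → 'blv'; at [10:11] → 'd'; at [12:13] → 's'.
`findall` yields the raw match text (4 of them) because the pattern has no groups.

['vcekg', 'blv', 'd', 's']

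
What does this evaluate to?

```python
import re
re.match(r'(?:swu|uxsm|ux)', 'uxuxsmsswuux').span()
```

`re.match` only tries the pattern at the start of the string.
The match spans [0:2] → 'ux'.

(0, 2)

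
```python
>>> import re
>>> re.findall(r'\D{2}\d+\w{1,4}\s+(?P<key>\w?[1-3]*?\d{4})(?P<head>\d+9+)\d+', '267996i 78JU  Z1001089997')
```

[('Z1001', '08999')]

A `+?`/`*?`/`{m,n}?` starts at its minimum and grows only as far as needed for what follows to match.
`findall` packs the 2 group values into a tuple for every match.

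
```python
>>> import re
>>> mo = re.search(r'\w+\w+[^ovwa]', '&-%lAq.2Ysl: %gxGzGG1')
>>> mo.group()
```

'lAq.'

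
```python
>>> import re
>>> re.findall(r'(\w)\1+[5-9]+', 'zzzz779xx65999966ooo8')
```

['z', 'x', 'o']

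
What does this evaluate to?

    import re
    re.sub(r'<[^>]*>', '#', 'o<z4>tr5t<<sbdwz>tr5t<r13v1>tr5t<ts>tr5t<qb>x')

Matches: at [1:5] → '<z4>'; at [9:17] → '<<sbdwz>'; at [21:28] → '<r13v1>'; at [32:36] → '<ts>'; at [40:44] → '<qb>'.
Each match is replaced by '#'.

'o#tr5t#tr5t#tr5t#tr5t#x'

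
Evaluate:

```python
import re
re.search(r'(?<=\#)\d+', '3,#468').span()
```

The `(?=…)`/`(?<=…)` assertion just peeks at neighbouring text; it doesn't advance the match position.
The match spans [3:6] → '468'.

(3, 6)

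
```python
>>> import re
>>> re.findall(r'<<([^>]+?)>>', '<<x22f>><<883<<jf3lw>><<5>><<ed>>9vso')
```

['x22f', '883<<jf3lw', '5', 'ed']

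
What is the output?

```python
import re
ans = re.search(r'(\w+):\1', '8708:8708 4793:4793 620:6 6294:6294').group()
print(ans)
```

8708:8708

`\1` has to match the exact text group 1 already captured.
The match spans [0:9] → '8708:8708'.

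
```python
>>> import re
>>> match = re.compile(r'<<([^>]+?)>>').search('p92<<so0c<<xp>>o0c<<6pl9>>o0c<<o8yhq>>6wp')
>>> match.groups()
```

The match spans [3:15] → '<<so0c<<xp>>'.
Captured: group 1 = 'so0c<<xp'.

('so0c<<xp',)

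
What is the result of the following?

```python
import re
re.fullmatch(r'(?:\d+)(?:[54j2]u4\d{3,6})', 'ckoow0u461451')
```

`re.fullmatch` is like wrapping the pattern in `^…$` (in single-line mode).
Here there's no way to consume every character, so the call returns None.

None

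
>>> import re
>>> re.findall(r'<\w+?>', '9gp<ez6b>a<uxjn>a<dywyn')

Walking the string: at [3:9] → '<ez6b>'; at [10:16] → '<uxjn>'.
No capturing groups, so `findall` returns the 2 full match strings.

['<ez6b>', '<uxjn>']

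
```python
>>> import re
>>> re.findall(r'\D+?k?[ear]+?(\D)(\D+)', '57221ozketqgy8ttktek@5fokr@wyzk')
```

[('t', 'qgy'), ('k', '@'), ('@', 'wyzk')]

Pattern: one or more of a non-digit (lazy), then optionally a literal 'k', then one or more of one of [ear] (lazy); then a non-digit (captured); then one or more of a non-digit (captured).
Walking the string: at [5:13] match 'ozketqgy', groups = ('t', 'qgy'); at [14:21] match 'ttktek@', groups = ('k', '@'); at [22:31] match 'fokr@wyzk', groups = ('@', 'wyzk').
`findall` packs the 2 group values into a tuple for every match.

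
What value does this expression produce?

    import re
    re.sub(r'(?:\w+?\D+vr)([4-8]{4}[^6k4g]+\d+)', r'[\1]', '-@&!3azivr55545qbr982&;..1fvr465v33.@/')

'-@&![55545qbr982&;..1fvr465]v33.@/'

The pattern matches one or more of a word character (lazy), then one or more of a non-digit, then the literal 'vr' (non-capturing group); then exactly 4 of a character in [4-8], then one or more of any character except [6k4g], then one or more of a digit (captured).
The replacement refers to a captured group, so each match is rewritten using its own captured text.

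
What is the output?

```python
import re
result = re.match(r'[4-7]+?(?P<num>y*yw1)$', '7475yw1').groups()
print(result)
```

The pattern matches one or more of a character in [4-7] (lazy); then zero or more of the literal 'y', then the literal 'yw1' (captured as 'num'); then anchored at the end.
`re.match` won't scan ahead — the pattern has to work from the very first character.
The match spans [0:7] → '7475yw1'.
Captured: group 1 = 'yw1'.

('yw1',)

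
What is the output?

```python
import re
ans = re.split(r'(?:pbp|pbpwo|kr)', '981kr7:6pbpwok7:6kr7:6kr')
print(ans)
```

Branches in `(...|...)` are attempted left-to-right; the first branch that allows the whole pattern to succeed is taken.
Matches to split on: at [3:5] → 'kr'; at [8:11] → 'pbp'; at [17:19] → 'kr'; at [22:24] → 'kr'.
The string is cut at each match, leaving 5 pieces.

['981', '7:6', 'wok7:6', '7:6', '']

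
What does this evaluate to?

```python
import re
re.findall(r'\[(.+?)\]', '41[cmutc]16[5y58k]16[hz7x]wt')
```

['cmutc', '5y58k', 'hz7x']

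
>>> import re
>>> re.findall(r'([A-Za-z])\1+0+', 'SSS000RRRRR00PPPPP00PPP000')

['S', 'R', 'P', 'P']

`\1` has to match the exact text group 1 already captured.
Walking the string: at [0:6] match 'SSS000', group 1 = 'S'; at [6:13] match 'RRRRR00', group 1 = 'R'; at [13:20] match 'PPPPP00', group 1 = 'P'; at [20:26] match 'PPP000', group 1 = 'P'.
`findall` collects group 1 from each match (4 total).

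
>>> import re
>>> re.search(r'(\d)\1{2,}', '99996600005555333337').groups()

The match spans [0:4] → '9999'.
Captured: group 1 = '9'.

('9',)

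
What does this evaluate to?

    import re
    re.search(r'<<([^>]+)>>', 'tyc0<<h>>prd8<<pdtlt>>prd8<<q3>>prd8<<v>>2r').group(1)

`search` walks the string left to right and returns the first match it finds.
The match spans [4:9] → '<<h>>'.
Captured: group 1 = 'h'.

'h'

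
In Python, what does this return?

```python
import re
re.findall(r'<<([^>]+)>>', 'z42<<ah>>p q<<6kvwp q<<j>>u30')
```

Walking the string: at [3:9] match '<<ah>>', group 1 = 'ah'; at [12:26] match '<<6kvwp q<<j>>', group 1 = '6kvwp q<<j'.
With a single group, `findall` returns only what that group captured — 2 items.

['ah', '6kvwp q<<j']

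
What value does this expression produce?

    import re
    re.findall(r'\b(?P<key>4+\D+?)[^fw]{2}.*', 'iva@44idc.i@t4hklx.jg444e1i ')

['44i']

The pattern matches a word boundary (`\b`, zero-width); then one or more of a literal '4', then one or more of a non-digit (lazy) (captured as 'key'); then exactly 2 of any character except [fw], then zero or more of any character.
Walking the string: at [4:28] match '44idc.i@t4hklx.jg444e1i ', group 1 = '44i'.
Because there's exactly one group, `findall` drops the full match and keeps group 1 from the one hit.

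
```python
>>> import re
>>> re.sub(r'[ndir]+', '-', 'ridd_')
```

'-_'

The pattern matches one or more of one of [ndir].
Matches: at [0:4] → 'ridd'.
`sub` substitutes '-' at each match site.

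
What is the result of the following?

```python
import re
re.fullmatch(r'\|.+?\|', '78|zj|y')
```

`fullmatch` succeeds only if the pattern covers the string from start to end.
Here the pattern can't cover the whole string, so the call returns None.

None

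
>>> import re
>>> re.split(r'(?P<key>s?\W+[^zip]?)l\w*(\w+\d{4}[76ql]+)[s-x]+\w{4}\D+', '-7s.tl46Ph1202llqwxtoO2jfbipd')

Pattern: optionally the literal 's', then one or more of a non-word character, then optionally any character except [zip] (captured as 'key'); then a literal 'l', then zero or more of a word character; then one or more of a word character, then exactly 4 of a digit, then one or more of one of [76ql] (captured); then one or more of a character in [s-x], then exactly 4 of a word character, then one or more of a non-digit.
Matches to split on: at [2:29] → 's.tl46Ph1202llqwxtoO2jfbipd'.
`re.split` interleaves the captured-group text with the surrounding fragments.

['-7', 's.t', 'h1202llq', '']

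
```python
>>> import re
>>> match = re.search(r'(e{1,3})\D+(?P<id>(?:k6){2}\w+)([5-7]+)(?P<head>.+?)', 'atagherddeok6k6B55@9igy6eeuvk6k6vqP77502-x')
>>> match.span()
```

(5, 19)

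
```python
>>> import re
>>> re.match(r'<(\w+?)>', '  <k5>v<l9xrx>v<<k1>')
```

None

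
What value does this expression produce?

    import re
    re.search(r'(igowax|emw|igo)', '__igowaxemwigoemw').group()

Branches in `(...|...)` are attempted left-to-right; the first branch that allows the whole pattern to succeed is taken.
The match spans [2:8] → 'igowax'.

'igowax'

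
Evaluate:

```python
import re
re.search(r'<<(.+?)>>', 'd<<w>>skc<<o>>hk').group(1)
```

'w'

With the lazy modifier that quantifier settles for the fewest repetitions that let the rest of the pattern succeed (the atoms after it are unaffected and can still be greedy).
`search` walks the string left to right and returns the first match it finds.
The match spans [1:6] → '<<w>>'.
Captured: group 1 = 'w'.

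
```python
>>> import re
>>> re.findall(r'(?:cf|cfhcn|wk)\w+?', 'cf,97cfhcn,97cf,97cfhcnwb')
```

Alternation isn't longest-match — the leftmost alternative that fits at this position is chosen.
No capturing groups, so `findall` returns the 2 full match strings.

['cfh', 'cfh']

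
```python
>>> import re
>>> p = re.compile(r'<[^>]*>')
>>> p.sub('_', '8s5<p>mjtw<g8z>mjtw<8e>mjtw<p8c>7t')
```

Matches: at [3:6] → '<p>'; at [10:15] → '<g8z>'; at [19:23] → '<8e>'; at [27:32] → '<p8c>'.
`sub` substitutes '_' at each match site.

'8s5_mjtw_mjtw_mjtw_7t'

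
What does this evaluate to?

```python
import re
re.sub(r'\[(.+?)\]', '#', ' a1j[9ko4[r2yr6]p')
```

' a1j#p'

Matches: at [4:16] → '[9ko4[r2yr6]'.
Each match is replaced by '#'.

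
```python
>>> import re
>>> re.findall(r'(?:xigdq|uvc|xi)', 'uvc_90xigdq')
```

Alternation isn't longest-match — the leftmost alternative that fits at this position is chosen.
Matches: at [0:3] → 'uvc'; at [6:11] → 'xigdq'.
With no groups in the pattern, `findall` gives back each whole match — 2 here.

['uvc', 'xigdq']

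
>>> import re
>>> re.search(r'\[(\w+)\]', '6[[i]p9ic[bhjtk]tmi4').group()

'[i]'

`re.search` scans for the first position where the pattern succeeds.
The match spans [2:5] → '[i]'.
Captured: group 1 = 'i'.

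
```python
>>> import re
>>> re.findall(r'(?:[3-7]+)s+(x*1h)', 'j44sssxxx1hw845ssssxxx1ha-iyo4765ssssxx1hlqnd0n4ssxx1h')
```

This matches one or more of a character in [3-7] (non-capturing group); then one or more of a literal 's'; then zero or more of the literal 'x', then the literal '1h' (captured).
Scanning left to right: at [1:11] match '44sssxxx1h', group 1 = 'xxx1h'; at [13:24] match '45ssssxxx1h', group 1 = 'xxx1h'; at [29:41] match '4765ssssxx1h', group 1 = 'xx1h'; at [47:54] match '4ssxx1h', group 1 = 'xx1h'.
Because there's exactly one group, `findall` drops the full match and keeps group 1 from each hit.

['xxx1h', 'xxx1h', 'xx1h', 'xx1h']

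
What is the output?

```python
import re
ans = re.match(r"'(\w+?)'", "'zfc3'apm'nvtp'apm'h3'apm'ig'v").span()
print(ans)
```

(0, 6)

`re.match` only tries the pattern at the start of the string.
The match spans [0:6] → "'zfc3'".
Captured: group 1 = 'zfc3'.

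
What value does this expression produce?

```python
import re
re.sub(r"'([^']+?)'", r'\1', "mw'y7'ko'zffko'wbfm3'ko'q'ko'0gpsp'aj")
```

"mwy7kozffkowbfm3koqko0gpsp'aj"

Matches: at [2:6] → "'y7'"; at [8:15] → "'zffko'"; at [20:24] → "'ko'"; at [25:29] → "'ko'".
`\1` in the replacement pulls in group 1's text for each match.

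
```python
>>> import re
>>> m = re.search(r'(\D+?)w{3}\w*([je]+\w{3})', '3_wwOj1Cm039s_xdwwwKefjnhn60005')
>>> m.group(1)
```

's_xd'

The match spans [12:26] → 's_xdwwwKefjnhn'.
Captured: group 1 = 's_xd', group 2 = 'jnhn'.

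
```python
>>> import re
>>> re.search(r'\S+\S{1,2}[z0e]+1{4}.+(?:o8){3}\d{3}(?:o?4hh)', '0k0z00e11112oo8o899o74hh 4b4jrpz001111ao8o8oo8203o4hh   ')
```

None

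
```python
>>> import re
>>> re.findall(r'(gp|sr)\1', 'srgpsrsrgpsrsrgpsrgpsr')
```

['sr', 'sr']

A backreference is literal: `\1` must see the identical characters the first group matched.
Walking the string: at [4:8] match 'srsr', group 1 = 'sr'; at [10:14] match 'srsr', group 1 = 'sr'.
Because there's exactly one group, `findall` drops the full match and keeps group 1 from each hit.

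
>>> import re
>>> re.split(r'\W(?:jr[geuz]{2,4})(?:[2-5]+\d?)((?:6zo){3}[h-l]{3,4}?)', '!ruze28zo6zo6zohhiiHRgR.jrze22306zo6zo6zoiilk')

['!ruze28zo6zo6zohhiiHRgR', '6zo6zo6zoiil', 'k']

Pattern: a non-word character; then the literal 'jr', then 2 to 4 of one of [geuz] (non-capturing group); then one or more of a character in [2-5], then optionally a digit (non-capturing group); then the literal '6zo' repeated 3 times, then 3 to 4 of a character in [h-l] (lazy) (captured).
A non-greedy quantifier consumes as few characters as it can — just enough that the remainder of the pattern still matches from where it stops; whatever follows it matches normally.
Matches to split on: at [23:44] → '.jrze22306zo6zo6zoiil'.
With a capturing group present, the delimiter's captured portion is kept in the result list.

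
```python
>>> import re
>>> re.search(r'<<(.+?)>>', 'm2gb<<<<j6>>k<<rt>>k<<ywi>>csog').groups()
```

('<<j6',)

`search` walks the string left to right and returns the first match it finds.
The match spans [4:12] → '<<<<j6>>'.
Captured: group 1 = '<<j6'.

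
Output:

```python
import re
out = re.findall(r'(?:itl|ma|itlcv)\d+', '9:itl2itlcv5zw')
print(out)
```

['itl2', 'itlcv5']

Walking the string: at [2:6] → 'itl2'; at [6:12] → 'itlcv5'.
No capturing groups, so `findall` returns the 2 full match strings.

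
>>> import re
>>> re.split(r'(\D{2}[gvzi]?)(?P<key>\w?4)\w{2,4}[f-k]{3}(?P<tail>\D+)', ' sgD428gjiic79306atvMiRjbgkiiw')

['', ' sg', 'D4', 'c', '79306atvMiRjbgkiiw']

This matches exactly 2 of a non-digit, then optionally one of [gvzi] (captured); then optionally a word character, then a literal '4' (captured as 'key'); then 2 to 4 of a word character, then exactly 3 of a character in [f-k]; then one or more of a non-digit (captured as 'tail').
Matches to split on: at [0:12] → ' sgD428gjiic'.
With a capturing group present, the delimiter's captured portion is kept in the result list.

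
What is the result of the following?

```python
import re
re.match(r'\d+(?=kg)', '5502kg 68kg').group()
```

The positive lookaround only admits positions where the adjacent text matches; those characters stay outside the span.
With `match`, the pattern is implicitly anchored at the beginning.
The match spans [0:4] → '5502'.

'5502'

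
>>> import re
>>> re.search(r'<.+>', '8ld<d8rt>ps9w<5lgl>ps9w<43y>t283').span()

Unlike `match`, `search` isn't anchored — it looks for the pattern anywhere in the string.
The match spans [3:28] → '<d8rt>ps9w<5lgl>ps9w<43y>'.

(3, 28)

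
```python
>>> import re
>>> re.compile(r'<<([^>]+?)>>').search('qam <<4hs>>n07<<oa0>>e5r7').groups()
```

Unlike `match`, `search` isn't anchored — it looks for the pattern anywhere in the string.
The match spans [4:11] → '<<4hs>>'.
Captured: group 1 = '4hs'.

('4hs',)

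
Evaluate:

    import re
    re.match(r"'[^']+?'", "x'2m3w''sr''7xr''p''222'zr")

`re.match` only tries the pattern at the start of the string.
Here the string doesn't start with a match, so the call returns None.

None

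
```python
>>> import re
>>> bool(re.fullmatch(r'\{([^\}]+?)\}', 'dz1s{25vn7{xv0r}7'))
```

False

`fullmatch` succeeds only if the pattern covers the string from start to end.
Here the pattern can't cover the whole string, so the call returns None, and `bool(None)` is False.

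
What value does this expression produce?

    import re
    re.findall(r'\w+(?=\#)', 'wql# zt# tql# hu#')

['wql', 'zt', 'tql', 'hu']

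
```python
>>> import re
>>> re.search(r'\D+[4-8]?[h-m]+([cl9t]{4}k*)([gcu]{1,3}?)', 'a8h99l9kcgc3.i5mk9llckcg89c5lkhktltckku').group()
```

Pattern: one or more of a non-digit, then optionally a character in [4-8], then one or more of a character in [h-m]; then exactly 4 of one of [cl9t], then zero or more of the literal 'k' (captured); then 1 to 3 of one of [gcu] (lazy) (captured).
With the lazy modifier that quantifier settles for the fewest repetitions that let the rest of the pattern succeed (the atoms after it are unaffected and can still be greedy).
Unlike `match`, `search` isn't anchored — it looks for the pattern anywhere in the string.
The match spans [0:9] → 'a8h99l9kc'.
Captured: group 1 = '99l9k', group 2 = 'c'.

'a8h99l9kc'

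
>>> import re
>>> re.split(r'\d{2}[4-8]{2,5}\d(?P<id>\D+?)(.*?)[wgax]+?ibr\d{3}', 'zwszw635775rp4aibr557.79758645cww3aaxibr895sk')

Pattern: exactly 2 of a digit, then 2 to 5 of a character in [4-8]; then a digit; then one or more of a non-digit (lazy) (captured as 'id'); then zero or more of any character (lazy) (captured); then one or more of one of [wgax] (lazy), then the literal 'ibr', then exactly 3 of a digit.
`re.split` interleaves the captured-group text with the surrounding fragments.

['zwszw', 'r', 'p4', '.', 'c', 'ww3', 'sk']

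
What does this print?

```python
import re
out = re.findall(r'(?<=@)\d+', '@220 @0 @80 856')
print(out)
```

Because the assertion is zero-width, the text it checks is not consumed and won't appear in the result.
Walking the string: at [1:4] → '220'; at [6:7] → '0'; at [9:11] → '80'.
With no groups in the pattern, `findall` gives back each whole match — 3 here.

['220', '0', '80']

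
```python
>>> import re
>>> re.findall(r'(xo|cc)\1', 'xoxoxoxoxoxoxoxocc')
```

['xo', 'xo', 'xo', 'xo']

A backreference is literal: `\1` must see the identical characters the first group matched.
Because there's exactly one group, `findall` drops the full match and keeps group 1 from each hit.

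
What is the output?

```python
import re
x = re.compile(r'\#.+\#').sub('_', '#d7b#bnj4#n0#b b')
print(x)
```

_b b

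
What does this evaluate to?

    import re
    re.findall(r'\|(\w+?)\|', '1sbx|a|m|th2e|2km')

['a', 'th2e']

Scanning left to right: at [4:7] match '|a|', group 1 = 'a'; at [8:14] match '|th2e|', group 1 = 'th2e'.
Because there's exactly one group, `findall` drops the full match and keeps group 1 from each hit.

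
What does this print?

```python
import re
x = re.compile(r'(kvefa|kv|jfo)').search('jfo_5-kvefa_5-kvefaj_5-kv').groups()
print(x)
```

('jfo',)

`search` walks the string left to right and returns the first match it finds.
The match spans [0:3] → 'jfo'.
Captured: group 1 = 'jfo'.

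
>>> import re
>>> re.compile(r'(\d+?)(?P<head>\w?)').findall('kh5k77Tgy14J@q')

[('5', 'k'), ('7', '7'), ('1', '4')]

This matches one or more of a digit (lazy) (captured); then optionally a word character (captured as 'head').
Lazy quantifiers expand one character at a time until the remainder of the pattern can match.
Walking the string: at [2:4] match '5k', groups = ('5', 'k'); at [4:6] match '77', groups = ('7', '7'); at [9:11] match '14', groups = ('1', '4').
`findall` packs the 2 group values into a tuple for every match.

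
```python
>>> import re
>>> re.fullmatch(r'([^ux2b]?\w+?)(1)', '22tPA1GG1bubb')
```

None

Pattern: optionally any character except [ux2b], then one or more of a word character (lazy) (captured); then a literal '1' (captured).
`fullmatch` succeeds only if the pattern covers the string from start to end.
Here the string isn't matched end-to-end, so the call returns None.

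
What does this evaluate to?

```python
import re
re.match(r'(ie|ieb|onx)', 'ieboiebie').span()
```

With `match`, the pattern is implicitly anchored at the beginning.
The match spans [0:2] → 'ie'.

(0, 2)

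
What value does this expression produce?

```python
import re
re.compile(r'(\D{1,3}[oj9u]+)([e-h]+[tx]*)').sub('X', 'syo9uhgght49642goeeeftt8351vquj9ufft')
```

The pattern matches 1 to 3 of a non-digit, then one or more of one of [oj9u] (captured); then one or more of a character in [e-h], then zero or more of one of [tx] (captured).
Matches: at [0:10] → 'syo9uhgght'; at [15:23] → 'goeeeftt'; at [27:36] → 'vquj9ufft'.
Each match is replaced by 'X'.

'X49642X8351X'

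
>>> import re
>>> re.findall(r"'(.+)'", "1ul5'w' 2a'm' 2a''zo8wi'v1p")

Because there's exactly one group, `findall` drops the full match and keeps group 1 from the one hit.

["w' 2a'm' 2a''zo8wi"]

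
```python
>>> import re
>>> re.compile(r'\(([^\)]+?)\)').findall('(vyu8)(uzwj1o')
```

['vyu8']

Scanning left to right: at [0:6] match '(vyu8)', group 1 = 'vyu8'.
With a single group, `findall` returns only what that group captured — 1 item.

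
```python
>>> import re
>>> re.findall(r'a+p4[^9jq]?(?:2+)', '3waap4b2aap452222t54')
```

Pattern: one or more of the literal 'a', then the literal 'p4', then optionally any character except [9jq]; then one or more of a literal '2' (non-capturing group).
Walking the string: at [2:8] → 'aap4b2'; at [8:17] → 'aap452222'.
With no groups in the pattern, `findall` gives back each whole match — 2 here.

['aap4b2', 'aap452222']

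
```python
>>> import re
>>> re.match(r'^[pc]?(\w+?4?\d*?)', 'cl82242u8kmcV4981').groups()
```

('l',)

The match spans [0:2] → 'cl'.
Captured: group 1 = 'l'.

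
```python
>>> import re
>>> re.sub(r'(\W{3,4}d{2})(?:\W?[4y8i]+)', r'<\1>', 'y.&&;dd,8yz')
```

The replacement refers to a captured group, so each match is rewritten using its own captured text.

'y<.&&;dd>z'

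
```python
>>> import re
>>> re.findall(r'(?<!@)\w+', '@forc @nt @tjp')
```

['orc', 't', 'jp']

A negative assertion filters positions out without eating any characters.
No capturing groups, so `findall` returns the 3 full match strings.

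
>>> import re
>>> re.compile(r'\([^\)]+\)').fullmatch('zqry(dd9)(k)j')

None

`fullmatch` succeeds only if the pattern covers the string from start to end.
Here there's no way to consume every character, so the call returns None.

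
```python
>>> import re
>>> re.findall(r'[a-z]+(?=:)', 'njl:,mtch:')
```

['njl', 'mtch']

Lookahead/lookbehind check context without consuming it, so the matched span excludes the asserted characters.
Walking the string: at [0:3] → 'njl'; at [5:9] → 'mtch'.
With no groups in the pattern, `findall` gives back each whole match — 2 here.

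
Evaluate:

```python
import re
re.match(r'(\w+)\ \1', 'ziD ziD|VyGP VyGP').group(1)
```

'ziD'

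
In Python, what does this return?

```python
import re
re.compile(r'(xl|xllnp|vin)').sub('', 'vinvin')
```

''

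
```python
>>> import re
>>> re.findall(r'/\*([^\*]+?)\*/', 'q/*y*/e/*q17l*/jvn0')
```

With a single group, `findall` returns only what that group captured — 2 items.

['y', 'q17l']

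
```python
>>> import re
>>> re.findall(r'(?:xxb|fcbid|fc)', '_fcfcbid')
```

Alternation tries branches left to right and keeps the first one that lets the overall match succeed at that position.
`findall` yields the raw match text (2 of them) because the pattern has no groups.

['fc', 'fcbid']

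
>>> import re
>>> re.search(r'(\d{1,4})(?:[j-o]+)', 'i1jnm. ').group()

The match spans [1:5] → '1jnm'.

'1jnm'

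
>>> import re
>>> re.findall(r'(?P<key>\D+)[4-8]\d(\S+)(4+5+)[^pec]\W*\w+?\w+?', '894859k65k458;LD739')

[('k', 'k', '45')]

This matches one or more of a non-digit (captured as 'key'); then a character in [4-8], then a digit; then one or more of a non-whitespace character (captured); then one or more of the literal '4', then one or more of the literal '5' (captured); then any character except [pec], then zero or more of a non-word character, then one or more of a word character (lazy); then one or more of a word character (lazy).
With 3 capturing groups, `findall` returns a 3-tuple per match.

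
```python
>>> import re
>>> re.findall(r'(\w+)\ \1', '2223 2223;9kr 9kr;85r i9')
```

`\1` is not a pattern — it's the concrete string captured by group 1, re-applied verbatim.
Scanning left to right: at [0:9] match '2223 2223', group 1 = '2223'; at [10:17] match '9kr 9kr', group 1 = '9kr'.
`findall` collects group 1 from each match (2 total).

['2223', '9kr']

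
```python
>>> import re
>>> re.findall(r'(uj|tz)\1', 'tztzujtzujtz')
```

The backreference `\1` re-matches whatever the first group consumed, character for character.
Because there's exactly one group, `findall` drops the full match and keeps group 1 from the one hit.

['tz']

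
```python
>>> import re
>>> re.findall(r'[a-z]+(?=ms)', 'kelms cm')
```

The positive lookaround only admits positions where the adjacent text matches; those characters stay outside the span.
No capturing groups, so `findall` returns the 1 full match string.

['kel']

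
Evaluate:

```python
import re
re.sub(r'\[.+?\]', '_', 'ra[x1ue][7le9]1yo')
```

With the lazy modifier that quantifier settles for the fewest repetitions that let the rest of the pattern succeed (the atoms after it are unaffected and can still be greedy).
Matches: at [2:8] → '[x1ue]'; at [8:14] → '[7le9]'.
`sub` substitutes '_' at each match site.

'ra__1yo'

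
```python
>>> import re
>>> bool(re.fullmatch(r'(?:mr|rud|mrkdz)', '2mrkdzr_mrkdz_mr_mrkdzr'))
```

False

`re.fullmatch` requires the pattern to consume the entire string.
Here there's no way to consume every character, so the call returns None, and `bool(None)` is False.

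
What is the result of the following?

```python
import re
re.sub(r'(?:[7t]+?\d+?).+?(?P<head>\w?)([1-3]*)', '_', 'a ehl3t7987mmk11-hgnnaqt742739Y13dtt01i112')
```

'a ehl3_7mmk11-hgnnaq__d_'

The pattern matches one or more of one of [7t] (lazy), then one or more of a digit (lazy) (non-capturing group); then one or more of any character (lazy); then optionally a word character (captured as 'head'); then zero or more of a character in [1-3] (captured).
The `?` after the quantifier makes it lazy — it takes as little as possible before letting the rest of the pattern try.
Matches: at [6:10] → 't798'; at [23:27] → 't742'; at [27:33] → '739Y13'; at [34:42] → 'tt01i112'.
`sub` substitutes '_' at each match site.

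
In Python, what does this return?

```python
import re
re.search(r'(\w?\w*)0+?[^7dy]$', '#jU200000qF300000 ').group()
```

The match spans [1:18] → 'jU200000qF300000 '.

'jU200000qF300000 '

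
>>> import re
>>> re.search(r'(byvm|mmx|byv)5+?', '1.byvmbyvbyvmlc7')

Here nothing in the string fits, so the call returns None.

None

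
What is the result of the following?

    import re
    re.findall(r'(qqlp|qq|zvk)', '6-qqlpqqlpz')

The regex engine tests alternatives in the order written; an earlier branch that matches wins even if a later one would match more.
Walking the string: at [2:6] match 'qqlp', group 1 = 'qqlp'; at [6:10] match 'qqlp', group 1 = 'qqlp'.
Because there's exactly one group, `findall` drops the full match and keeps group 1 from each hit.

['qqlp', 'qqlp']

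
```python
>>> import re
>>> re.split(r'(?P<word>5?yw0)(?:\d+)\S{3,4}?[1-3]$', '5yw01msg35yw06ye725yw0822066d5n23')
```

This matches optionally the literal '5', then the literal 'yw0' (captured as 'word'); then one or more of a digit (non-capturing group); then 3 to 4 of a non-whitespace character (lazy), then a character in [1-3]; then anchored at the end.
Because the pattern has a capturing group, `split` also inserts each captured text between the pieces.

['5yw01msg35yw06ye72', '5yw0', '']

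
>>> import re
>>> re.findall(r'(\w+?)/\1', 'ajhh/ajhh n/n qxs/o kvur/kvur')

['ajhh', 'n', 'kvur']

`\1` has to match the exact text group 1 already captured.
Scanning left to right: at [0:9] match 'ajhh/ajhh', group 1 = 'ajhh'; at [10:13] match 'n/n', group 1 = 'n'; at [20:29] match 'kvur/kvur', group 1 = 'kvur'.
`findall` collects group 1 from each match (3 total).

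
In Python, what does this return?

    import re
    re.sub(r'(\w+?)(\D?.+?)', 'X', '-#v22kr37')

'-#XXX'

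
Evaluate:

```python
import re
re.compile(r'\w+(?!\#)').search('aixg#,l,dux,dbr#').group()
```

'aix'

The negative lookaround is zero-width — it rules out positions where the adjacent text would match, without consuming anything.
Unlike `match`, `search` isn't anchored — it looks for the pattern anywhere in the string.
The match spans [0:3] → 'aix'.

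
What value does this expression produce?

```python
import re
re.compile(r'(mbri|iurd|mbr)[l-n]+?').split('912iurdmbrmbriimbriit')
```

['912', 'iurd', 'brmbriimbriit']

Matches to split on: at [3:8] → 'iurdm'.
`re.split` interleaves the captured-group text with the surrounding fragments.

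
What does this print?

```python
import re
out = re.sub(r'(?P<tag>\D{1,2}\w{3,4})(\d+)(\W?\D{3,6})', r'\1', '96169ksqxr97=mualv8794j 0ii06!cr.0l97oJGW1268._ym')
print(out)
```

96169ksqxr98794j 0ii00l97oJGW12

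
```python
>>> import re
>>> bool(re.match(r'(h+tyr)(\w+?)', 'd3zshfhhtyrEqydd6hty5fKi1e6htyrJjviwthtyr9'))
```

The pattern matches one or more of the literal 'h', then the literal 'tyr' (captured); then one or more of a word character (lazy) (captured).
`re.match` only tries the pattern at the start of the string.
Here position 0 doesn't satisfy it, so the call returns None, and `bool(None)` is False.

False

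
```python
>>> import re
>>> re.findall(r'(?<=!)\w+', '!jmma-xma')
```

['jmma']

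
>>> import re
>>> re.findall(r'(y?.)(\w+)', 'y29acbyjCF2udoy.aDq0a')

[('y2', '9acbyjCF2udoy'), ('.', 'aDq0a')]

`findall` packs the 2 group values into a tuple for every match.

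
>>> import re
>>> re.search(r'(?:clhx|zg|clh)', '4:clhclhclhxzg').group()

`search` walks the string left to right and returns the first match it finds.
The match spans [2:5] → 'clh'.

'clh'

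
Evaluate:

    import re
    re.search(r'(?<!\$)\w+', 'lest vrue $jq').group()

'lest'

Because the assertion is negative and zero-width, positions next to the forbidden text are skipped.
The match spans [0:4] → 'lest'.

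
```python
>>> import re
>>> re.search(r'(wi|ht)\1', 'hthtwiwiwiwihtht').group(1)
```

The backreference `\1` re-matches whatever the first group consumed, character for character.
`re.search` scans for the first position where the pattern succeeds.
The match spans [0:4] → 'htht'.
Captured: group 1 = 'ht'.

'ht'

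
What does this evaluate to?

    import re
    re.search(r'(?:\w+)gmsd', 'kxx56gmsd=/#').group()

'kxx56gmsd'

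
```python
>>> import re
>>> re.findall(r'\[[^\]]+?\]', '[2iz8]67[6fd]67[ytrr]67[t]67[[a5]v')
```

`findall` yields the raw match text (5 of them) because the pattern has no groups.

['[2iz8]', '[6fd]', '[ytrr]', '[t]', '[[a5]']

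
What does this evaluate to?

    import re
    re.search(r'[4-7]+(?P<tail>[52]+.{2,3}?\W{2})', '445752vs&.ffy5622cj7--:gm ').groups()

('2vs&.',)

The match spans [0:10] → '445752vs&.'.
Captured: group 1 = '2vs&.'.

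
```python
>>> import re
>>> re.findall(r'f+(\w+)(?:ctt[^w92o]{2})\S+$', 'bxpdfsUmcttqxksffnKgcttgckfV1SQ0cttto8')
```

['sUmcttqxksffnKg']

The pattern matches one or more of a literal 'f'; then one or more of a word character (captured); then the literal 'ctt', then exactly 2 of any character except [w92o] (non-capturing group); then one or more of a non-whitespace character; then anchored at the end.
With a single group, `findall` returns only what that group captured — 1 item.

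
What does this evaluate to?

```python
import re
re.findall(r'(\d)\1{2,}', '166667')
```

['6']

`\1` is not a pattern — it's the concrete string captured by group 1, re-applied verbatim.
One capturing group, so `findall` returns just the captured substring from the one match — 1 in all.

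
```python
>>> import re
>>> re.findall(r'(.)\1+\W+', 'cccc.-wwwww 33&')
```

`\1` has to match the exact text group 1 already captured.
One capturing group, so `findall` returns just the captured substring from each match — 3 in all.

['c', 'w', '3']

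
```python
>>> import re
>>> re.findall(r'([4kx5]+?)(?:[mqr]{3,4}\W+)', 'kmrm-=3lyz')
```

['k']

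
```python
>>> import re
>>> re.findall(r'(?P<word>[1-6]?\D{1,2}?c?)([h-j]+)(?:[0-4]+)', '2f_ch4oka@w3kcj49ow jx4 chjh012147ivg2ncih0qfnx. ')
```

[('2f_c', 'h'), ('3kc', 'j'), ('4 c', 'hjh'), ('2nc', 'ih')]

This matches optionally a character in [1-6], then 1 to 2 of a non-digit (lazy), then optionally a literal 'c' (captured as 'word'); then one or more of a character in [h-j] (captured); then one or more of a character in [0-4] (non-capturing group).
Walking the string: at [0:6] match '2f_ch4', groups = ('2f_c', 'h'); at [11:16] match '3kcj4', groups = ('3kc', 'j'); at [22:33] match '4 chjh01214', groups = ('4 c', 'hjh'); at [37:43] match '2ncih0', groups = ('2nc', 'ih').
`findall` packs the 2 group values into a tuple for every match.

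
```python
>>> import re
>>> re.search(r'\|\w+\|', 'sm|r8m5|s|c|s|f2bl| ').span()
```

(2, 8)

`search` walks the string left to right and returns the first match it finds.
The match spans [2:8] → '|r8m5|'.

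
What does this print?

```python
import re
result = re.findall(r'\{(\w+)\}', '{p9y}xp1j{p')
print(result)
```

With a single group, `findall` returns only what that group captured — 1 item.

['p9y']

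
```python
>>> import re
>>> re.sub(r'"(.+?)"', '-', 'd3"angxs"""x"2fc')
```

'd3--2fc'

A `+?`/`*?`/`{m,n}?` starts at its minimum and grows only as far as needed for what follows to match.
Every occurrence is swapped for '-'.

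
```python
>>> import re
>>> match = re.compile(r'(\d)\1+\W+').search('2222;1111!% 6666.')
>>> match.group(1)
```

'2'

`\1` has to match the exact text group 1 already captured.
`re.search` scans for the first position where the pattern succeeds.
The match spans [0:5] → '2222;'.
Captured: group 1 = '2'.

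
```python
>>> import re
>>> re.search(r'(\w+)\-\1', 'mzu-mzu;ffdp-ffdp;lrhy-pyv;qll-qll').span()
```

(0, 7)

`\1` has to match the exact text group 1 already captured.
The match spans [0:7] → 'mzu-mzu'.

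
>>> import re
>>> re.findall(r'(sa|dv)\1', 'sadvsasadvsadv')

After group 1 captures some text, `\1` only succeeds where that same text appears again.
Matches: at [4:8] match 'sasa', group 1 = 'sa'.
With a single group, `findall` returns only what that group captured — 1 item.

['sa']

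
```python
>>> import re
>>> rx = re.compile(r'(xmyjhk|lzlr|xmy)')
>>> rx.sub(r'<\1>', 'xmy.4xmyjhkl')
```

'<xmy>.4<xmyjhk>l'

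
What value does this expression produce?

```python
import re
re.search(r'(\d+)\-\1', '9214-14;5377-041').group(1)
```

'14'

After group 1 captures some text, `\1` only succeeds where that same text appears again.
Unlike `match`, `search` isn't anchored — it looks for the pattern anywhere in the string.
The match spans [2:7] → '14-14'.
Captured: group 1 = '14'.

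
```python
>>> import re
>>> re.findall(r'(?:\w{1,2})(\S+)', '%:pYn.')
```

This matches 1 to 2 of a word character (non-capturing group); then one or more of a non-whitespace character (captured).
Scanning left to right: at [2:6] match 'pYn.', group 1 = 'n.'.
`findall` collects group 1 from the one match (1 total).

['n.']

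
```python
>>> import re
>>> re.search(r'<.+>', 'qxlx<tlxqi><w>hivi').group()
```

'<tlxqi><w>'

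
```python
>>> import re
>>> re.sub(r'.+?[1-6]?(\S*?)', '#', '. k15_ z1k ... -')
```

With the lazy modifier that quantifier settles for the fewest repetitions that let the rest of the pattern succeed (the atoms after it are unaffected and can still be greedy).
`sub` substitutes '#' at each match site.

'##############'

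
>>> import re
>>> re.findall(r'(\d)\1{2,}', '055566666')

['5', '6']

`\1` is not a pattern — it's the concrete string captured by group 1, re-applied verbatim.
One capturing group, so `findall` returns just the captured substring from each match — 2 in all.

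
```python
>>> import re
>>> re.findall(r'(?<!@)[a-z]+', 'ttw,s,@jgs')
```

['ttw', 's', 'gs']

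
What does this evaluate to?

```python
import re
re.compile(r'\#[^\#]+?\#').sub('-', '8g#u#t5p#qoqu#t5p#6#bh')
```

'8g-t5p-t5p-bh'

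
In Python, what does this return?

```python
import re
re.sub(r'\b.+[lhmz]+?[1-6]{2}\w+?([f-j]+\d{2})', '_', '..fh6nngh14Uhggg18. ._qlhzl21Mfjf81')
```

'.._'

The pattern matches a word boundary (`\b`, zero-width); then one or more of any character, then one or more of one of [lhmz] (lazy), then exactly 2 of a character in [1-6]; then one or more of a word character (lazy); then one or more of a character in [f-j], then exactly 2 of a digit (captured).
Matches: at [2:35] → 'fh6nngh14Uhggg18. ._qlhzl21Mfjf81'.
`sub` substitutes '_' at each match site.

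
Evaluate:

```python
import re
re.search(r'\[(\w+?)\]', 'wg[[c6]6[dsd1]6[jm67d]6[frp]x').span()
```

(3, 7)

`search` walks the string left to right and returns the first match it finds.
The match spans [3:7] → '[c6]'.
Captured: group 1 = 'c6'.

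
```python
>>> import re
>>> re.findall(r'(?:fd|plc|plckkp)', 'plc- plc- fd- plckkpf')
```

['plc', 'plc', 'fd', 'plc']

The regex engine tests alternatives in the order written; an earlier branch that matches wins even if a later one would match more.
Scanning left to right: at [0:3] → 'plc'; at [5:8] → 'plc'; at [10:12] → 'fd'; at [14:17] → 'plc'.
Since nothing is captured, `findall` lists the 4 matched substrings directly.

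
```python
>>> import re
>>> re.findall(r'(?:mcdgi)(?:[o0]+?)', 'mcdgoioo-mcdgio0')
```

The pattern matches the literal 'mc', then the literal 'dgi' (non-capturing group); then one or more of one of [o0] (lazy) (non-capturing group).
Matches: at [9:15] → 'mcdgio'.
`findall` yields the raw match text (1 of them) because the pattern has no groups.

['mcdgio']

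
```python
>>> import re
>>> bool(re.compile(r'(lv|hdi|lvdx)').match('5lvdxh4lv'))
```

False

`match` is anchored at position 0; if the pattern doesn't fit there, it returns None.
Here position 0 doesn't satisfy it, so the call returns None, and `bool(None)` is False.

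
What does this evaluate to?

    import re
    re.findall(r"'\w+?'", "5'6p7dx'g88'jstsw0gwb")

Matches: at [1:8] → "'6p7dx'".
`findall` yields the raw match text (1 of them) because the pattern has no groups.

["'6p7dx'"]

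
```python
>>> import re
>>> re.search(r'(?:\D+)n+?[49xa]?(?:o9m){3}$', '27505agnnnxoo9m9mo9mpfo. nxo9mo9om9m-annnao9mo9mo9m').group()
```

'm-annnao9mo9mo9m'

Pattern: one or more of a non-digit (non-capturing group); then one or more of the literal 'n' (lazy), then optionally one of [49xa], then the literal 'o9m' repeated 3 times; then anchored at the end.
`re.search` scans for the first position where the pattern succeeds.
The match spans [35:51] → 'm-annnao9mo9mo9m'.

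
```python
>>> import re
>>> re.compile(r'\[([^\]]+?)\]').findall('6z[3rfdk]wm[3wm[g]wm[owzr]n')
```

['3rfdk', '3wm[g', 'owzr']

Matches: at [2:9] match '[3rfdk]', group 1 = '3rfdk'; at [11:18] match '[3wm[g]', group 1 = '3wm[g'; at [20:26] match '[owzr]', group 1 = 'owzr'.
With a single group, `findall` returns only what that group captured — 3 items.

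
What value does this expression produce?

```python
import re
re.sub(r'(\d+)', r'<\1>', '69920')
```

'<69920>'

Pattern: one or more of a digit (captured).
Matches: at [0:5] → '69920'.
The replacement refers to a captured group, so each match is rewritten using its own captured text.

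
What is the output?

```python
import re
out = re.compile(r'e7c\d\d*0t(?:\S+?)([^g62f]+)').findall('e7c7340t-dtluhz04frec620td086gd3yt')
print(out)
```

['dtluhz04']

Pattern: the literal 'e7c', then a digit; then zero or more of a digit, then the literal '0t'; then one or more of a non-whitespace character (lazy) (non-capturing group); then one or more of any character except [g62f] (captured).
A `+?`/`*?`/`{m,n}?` starts at its minimum and grows only as far as needed for what follows to match.
Walking the string: at [0:17] match 'e7c7340t-dtluhz04', group 1 = 'dtluhz04'.
`findall` collects group 1 from the one match (1 total).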